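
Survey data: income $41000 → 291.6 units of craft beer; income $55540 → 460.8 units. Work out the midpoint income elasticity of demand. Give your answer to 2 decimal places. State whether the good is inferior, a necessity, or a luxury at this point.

1.49 (luxury)

ΔQ = 460.8 − 291.6 = 169.2; midpoint Q̄ = (291.6 + 460.8)/2 = 376.2.
ΔI = 55540 − 41000 = 14540; midpoint Ī = (41000 + 55540)/2 = 48270.
η = (ΔQ/Q̄) ÷ (ΔI/Ī) = (169.2/376.2) ÷ (14540/48270) = 1.49.
η > 1 ⇒ luxury.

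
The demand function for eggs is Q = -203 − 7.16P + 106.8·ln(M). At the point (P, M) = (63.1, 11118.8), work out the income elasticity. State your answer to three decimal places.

At P = 63.1, M = 11118.8: Q = 340.195.
Holding P constant, ∂Q/∂M = 106.8/M = 0.00960535.
η_M = (∂Q/∂M)·(M/Q) = 0.00960535 × (11118.8/340.195) = 0.314.

0.314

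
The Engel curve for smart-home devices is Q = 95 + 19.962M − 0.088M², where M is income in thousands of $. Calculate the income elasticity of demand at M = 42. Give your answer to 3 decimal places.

At M = 42: Q = 778.1720.
dQ/dM = 19.962 − 0.176M = 12.57000.
η = (dQ/dM)·(M/Q) = 12.57000 × (42/778.1720) = 0.678.

0.678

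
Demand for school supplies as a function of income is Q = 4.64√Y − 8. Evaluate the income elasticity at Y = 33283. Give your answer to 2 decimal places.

0.50

At Y = 33283: Q = 838.504.
dQ/dY = 4.64/(2√Y) = 0.0127168 at this income.
η = (dQ/dY)·(Y/Q) = 0.0127168 × (33283/838.504) = 0.50.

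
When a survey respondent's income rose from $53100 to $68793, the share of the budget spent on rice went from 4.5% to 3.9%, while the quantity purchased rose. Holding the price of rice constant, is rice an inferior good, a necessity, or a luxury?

necessity

Quantity rises but the budget share falls as income rises, so 0 < η < 1.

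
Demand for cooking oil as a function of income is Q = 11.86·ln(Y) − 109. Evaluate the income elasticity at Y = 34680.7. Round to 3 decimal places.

At Y = 34680.7: Q = 14.984.
dQ/dY = 11.86/Y = 0.000341977 at this income.
η = (dQ/dY)·(Y/Q) = 0.000341977 × (34680.7/14.984) = 0.792.

0.792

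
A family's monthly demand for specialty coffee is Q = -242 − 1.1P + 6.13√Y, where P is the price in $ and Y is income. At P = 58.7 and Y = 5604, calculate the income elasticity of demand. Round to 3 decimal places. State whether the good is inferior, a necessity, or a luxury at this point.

1.506 (luxury)

At P = 58.7, Y = 5604: Q = 152.321.
Holding P constant, ∂Q/∂Y = 6.13/(2√Y) = 0.0409432.
η_Y = (∂Q/∂Y)·(Y/Q) = 0.0409432 × (5604/152.321) = 1.506.
Since η > 1, this is a luxury.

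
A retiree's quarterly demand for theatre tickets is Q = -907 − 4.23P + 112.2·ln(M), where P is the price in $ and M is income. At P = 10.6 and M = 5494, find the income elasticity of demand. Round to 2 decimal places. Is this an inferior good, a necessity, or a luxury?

At P = 10.6, M = 5494: Q = 14.362.
Holding P constant, ∂Q/∂M = 112.2/M = 0.0204223.
η_M = (∂Q/∂M)·(M/Q) = 0.0204223 × (5494/14.362) = 7.81.
Since η > 1, this is a luxury.

7.81 (luxury)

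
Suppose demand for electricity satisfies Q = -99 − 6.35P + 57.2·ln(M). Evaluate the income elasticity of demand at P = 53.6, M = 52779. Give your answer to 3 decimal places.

At P = 53.6, M = 52779: Q = 182.625.
Holding P constant, ∂Q/∂M = 57.2/M = 0.00108376.
η_M = (∂Q/∂M)·(M/Q) = 0.00108376 × (52779/182.625) = 0.313.

0.313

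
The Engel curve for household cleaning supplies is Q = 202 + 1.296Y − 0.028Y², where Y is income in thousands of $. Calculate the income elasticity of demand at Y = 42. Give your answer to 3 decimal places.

-0.214

At Y = 42: Q = 207.0400.
dQ/dY = 1.296 − 0.056Y = -1.05600.
η = (dQ/dY)·(Y/Q) = -1.05600 × (42/207.0400) = -0.214.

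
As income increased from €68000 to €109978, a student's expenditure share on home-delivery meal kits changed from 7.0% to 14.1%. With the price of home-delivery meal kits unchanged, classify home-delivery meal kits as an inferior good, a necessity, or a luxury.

The budget share rises as income rises, so η > 1.

luxury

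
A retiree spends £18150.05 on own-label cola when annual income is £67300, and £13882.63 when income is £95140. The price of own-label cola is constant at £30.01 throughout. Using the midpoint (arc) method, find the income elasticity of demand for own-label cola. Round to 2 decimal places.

-0.78

With a constant price, Q₁ = 18150.05/30.01 = 604.800 and Q₂ = 13882.63/30.01 = 462.600 (equivalently, work directly with expenditure since P cancels).
Midpoint %ΔQ = (13882.63 − 18150.05)/16016.34 = -0.26644; midpoint %ΔI = (95140 − 67300)/81220 = 0.34277.
η = -0.26644 / 0.34277 = -0.78.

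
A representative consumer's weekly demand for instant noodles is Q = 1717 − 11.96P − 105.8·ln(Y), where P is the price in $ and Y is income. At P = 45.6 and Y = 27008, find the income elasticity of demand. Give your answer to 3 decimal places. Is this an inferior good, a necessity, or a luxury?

-1.149 (inferior good)

At P = 45.6, Y = 27008: Q = 92.053.
Holding P constant, ∂Q/∂Y = -105.8/Y = -0.00391736.
η_Y = (∂Q/∂Y)·(Y/Q) = -0.00391736 × (27008/92.053) = -1.149.
Since η < 0, this is an inferior good.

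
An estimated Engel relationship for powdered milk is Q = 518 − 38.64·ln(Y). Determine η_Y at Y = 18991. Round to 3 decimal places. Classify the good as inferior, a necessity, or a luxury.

-0.281 (inferior good)

At Y = 18991: Q = 137.330.
dQ/dY = -38.64/Y = -0.00203465 at this income.
η = (dQ/dY)·(Y/Q) = -0.00203465 × (18991/137.330) = -0.281.
Since η < 0, the good is an inferior good.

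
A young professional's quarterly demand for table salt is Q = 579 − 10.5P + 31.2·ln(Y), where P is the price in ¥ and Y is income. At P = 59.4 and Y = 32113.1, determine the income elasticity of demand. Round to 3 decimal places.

0.112

At P = 59.4, Y = 32113.1: Q = 279.063.
Holding P constant, ∂Q/∂Y = 31.2/Y = 0.000971566.
η_Y = (∂Q/∂Y)·(Y/Q) = 0.000971566 × (32113.1/279.063) = 0.112.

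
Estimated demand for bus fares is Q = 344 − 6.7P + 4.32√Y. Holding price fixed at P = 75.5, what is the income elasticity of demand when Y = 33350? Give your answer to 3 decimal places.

At P = 75.5, Y = 33350: Q = 627.068.
Holding P constant, ∂Q/∂Y = 4.32/(2√Y) = 0.0118279.
η_Y = (∂Q/∂Y)·(Y/Q) = 0.0118279 × (33350/627.068) = 0.629.

0.629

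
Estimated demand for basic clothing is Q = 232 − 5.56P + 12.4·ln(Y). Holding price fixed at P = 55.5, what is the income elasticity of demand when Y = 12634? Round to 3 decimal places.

At P = 55.5, Y = 12634: Q = 40.527.
Holding P constant, ∂Q/∂Y = 12.4/Y = 0.000981479.
η_Y = (∂Q/∂Y)·(Y/Q) = 0.000981479 × (12634/40.527) = 0.306.

0.306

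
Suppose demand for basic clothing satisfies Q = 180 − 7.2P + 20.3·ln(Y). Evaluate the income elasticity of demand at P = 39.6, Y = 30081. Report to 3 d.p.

At P = 39.6, Y = 30081: Q = 104.206.
Holding P constant, ∂Q/∂Y = 20.3/Y = 0.000674845.
η_Y = (∂Q/∂Y)·(Y/Q) = 0.000674845 × (30081/104.206) = 0.195.

0.195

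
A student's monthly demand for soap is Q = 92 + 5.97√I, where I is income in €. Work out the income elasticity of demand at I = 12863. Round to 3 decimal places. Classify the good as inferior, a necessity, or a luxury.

0.440 (necessity)

At I = 12863: Q = 769.089.
dQ/dI = 5.97/(2√I) = 0.0263192 at this income.
η = (dQ/dI)·(I/Q) = 0.0263192 × (12863/769.089) = 0.440.
Since 0 < η < 1, the good is a necessity.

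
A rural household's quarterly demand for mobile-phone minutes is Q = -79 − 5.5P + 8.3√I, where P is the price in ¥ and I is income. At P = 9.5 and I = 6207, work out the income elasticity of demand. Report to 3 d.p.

0.626

At P = 9.5, I = 6207: Q = 522.661.
Holding P constant, ∂Q/∂I = 8.3/(2√I) = 0.0526753.
η_I = (∂Q/∂I)·(I/Q) = 0.0526753 × (6207/522.661) = 0.626.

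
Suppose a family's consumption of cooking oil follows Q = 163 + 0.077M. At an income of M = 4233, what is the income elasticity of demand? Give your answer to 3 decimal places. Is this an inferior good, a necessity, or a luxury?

At M = 4233: Q = 488.941.
dQ/dM = 0.077.
η = (dQ/dM)·(M/Q) = 0.077 × (4233/488.941) = 0.667.
Since 0 < η < 1, the good is a necessity.

0.667 (necessity)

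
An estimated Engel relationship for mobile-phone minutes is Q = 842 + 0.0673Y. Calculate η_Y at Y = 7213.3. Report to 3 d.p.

At Y = 7213.3: Q = 1327.455.
dQ/dY = 0.0673.
η = (dQ/dY)·(Y/Q) = 0.0673 × (7213.3/1327.455) = 0.366.

0.366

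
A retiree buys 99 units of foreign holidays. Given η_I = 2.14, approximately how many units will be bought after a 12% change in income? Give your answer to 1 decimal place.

%ΔQ ≈ η × %ΔI = 2.14 × 12% = 25.68%.
New Q ≈ 99 × (1 + 0.2568) = 124.4.

124.4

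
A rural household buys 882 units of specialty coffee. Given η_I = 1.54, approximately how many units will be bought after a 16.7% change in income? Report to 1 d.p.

%ΔQ ≈ η × %ΔI = 1.54 × 16.7% = 25.718%.
New Q ≈ 882 × (1 + 0.25718) = 1108.8.

1108.8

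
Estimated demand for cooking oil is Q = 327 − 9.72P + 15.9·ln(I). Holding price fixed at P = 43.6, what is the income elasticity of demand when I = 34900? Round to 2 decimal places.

At P = 43.6, I = 34900: Q = 69.526.
Holding P constant, ∂Q/∂I = 15.9/I = 0.000455587.
η_I = (∂Q/∂I)·(I/Q) = 0.000455587 × (34900/69.526) = 0.23.

0.23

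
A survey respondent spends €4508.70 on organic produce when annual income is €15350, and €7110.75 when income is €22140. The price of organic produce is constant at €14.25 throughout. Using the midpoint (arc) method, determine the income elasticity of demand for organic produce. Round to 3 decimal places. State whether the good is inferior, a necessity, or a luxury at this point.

1.236 (luxury)

With a constant price, Q₁ = 4508.70/14.25 = 316.400 and Q₂ = 7110.75/14.25 = 499.000 (equivalently, work directly with expenditure since P cancels).
Midpoint %ΔQ = (7110.75 − 4508.70)/5809.73 = 0.44788; midpoint %ΔI = (22140 − 15350)/18745 = 0.36223.
η = 0.44788 / 0.36223 = 1.236.
η > 1 ⇒ luxury.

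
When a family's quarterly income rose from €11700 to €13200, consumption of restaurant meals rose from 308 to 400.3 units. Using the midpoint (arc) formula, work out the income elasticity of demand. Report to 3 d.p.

ΔQ = 400.3 − 308 = 92.3; midpoint Q̄ = (308 + 400.3)/2 = 354.15.
ΔI = 13200 − 11700 = 1500; midpoint Ī = (11700 + 13200)/2 = 12450.
η = (ΔQ/Q̄) ÷ (ΔI/Ī) = (92.3/354.15) ÷ (1500/12450) = 2.163.

2.163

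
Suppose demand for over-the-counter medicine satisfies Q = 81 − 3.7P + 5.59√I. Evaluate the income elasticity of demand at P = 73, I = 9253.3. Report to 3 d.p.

At P = 73, I = 9253.3: Q = 348.625.
Holding P constant, ∂Q/∂I = 5.59/(2√I) = 0.0290558.
η_I = (∂Q/∂I)·(I/Q) = 0.0290558 × (9253.3/348.625) = 0.771.

0.771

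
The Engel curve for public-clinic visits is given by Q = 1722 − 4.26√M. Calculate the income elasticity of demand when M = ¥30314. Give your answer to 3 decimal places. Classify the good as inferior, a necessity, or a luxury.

-0.378 (inferior good)

At M = 30314: Q = 980.295.
dQ/dM = -4.26/(2√M) = -0.0122337 at this income.
η = (dQ/dM)·(M/Q) = -0.0122337 × (30314/980.295) = -0.378.
Since η < 0, the good is an inferior good.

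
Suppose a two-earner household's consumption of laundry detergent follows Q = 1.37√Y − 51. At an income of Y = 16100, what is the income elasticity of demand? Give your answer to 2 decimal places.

0.71

At Y = 16100: Q = 122.834.
dQ/dY = 1.37/(2√Y) = 0.00539856 at this income.
η = (dQ/dY)·(Y/Q) = 0.00539856 × (16100/122.834) = 0.71.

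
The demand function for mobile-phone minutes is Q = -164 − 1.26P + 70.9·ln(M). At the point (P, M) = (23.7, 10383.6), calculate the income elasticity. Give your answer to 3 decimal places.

0.154

At P = 23.7, M = 10383.6: Q = 461.820.
Holding P constant, ∂Q/∂M = 70.9/M = 0.00682808.
η_M = (∂Q/∂M)·(M/Q) = 0.00682808 × (10383.6/461.820) = 0.154.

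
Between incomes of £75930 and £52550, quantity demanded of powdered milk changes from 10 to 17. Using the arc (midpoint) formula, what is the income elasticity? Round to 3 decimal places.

-1.425

ΔQ = 17 − 10 = 7; midpoint Q̄ = (10 + 17)/2 = 13.5.
ΔI = 52550 − 75930 = -23380; midpoint Ī = (75930 + 52550)/2 = 64240.
η = (ΔQ/Q̄) ÷ (ΔI/Ī) = (7/13.5) ÷ (-23380/64240) = -1.425.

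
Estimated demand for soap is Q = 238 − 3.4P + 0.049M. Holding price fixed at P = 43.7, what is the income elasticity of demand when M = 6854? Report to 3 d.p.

At P = 43.7, M = 6854: Q = 425.266.
Holding P constant, ∂Q/∂M = 0.049.
η_M = (∂Q/∂M)·(M/Q) = 0.049 × (6854/425.266) = 0.790.

0.790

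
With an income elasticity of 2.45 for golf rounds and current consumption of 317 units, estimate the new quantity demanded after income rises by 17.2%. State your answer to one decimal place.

450.6

%ΔQ ≈ η × %ΔI = 2.45 × 17.2% = 42.14%.
New Q ≈ 317 × (1 + 0.4214) = 450.6.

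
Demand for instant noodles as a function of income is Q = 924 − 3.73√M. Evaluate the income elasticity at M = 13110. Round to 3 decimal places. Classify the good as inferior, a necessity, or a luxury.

-0.430 (inferior good)

At M = 13110: Q = 496.919.
dQ/dM = -3.73/(2√M) = -0.0162884 at this income.
η = (dQ/dM)·(M/Q) = -0.0162884 × (13110/496.919) = -0.430.
Since η < 0, the good is an inferior good.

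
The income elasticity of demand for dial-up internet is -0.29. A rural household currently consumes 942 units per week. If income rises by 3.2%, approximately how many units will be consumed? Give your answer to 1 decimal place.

%ΔQ ≈ η × %ΔI = -0.29 × 3.2% = -0.928%.
New Q ≈ 942 × (1 − 0.00928) = 933.3.

933.3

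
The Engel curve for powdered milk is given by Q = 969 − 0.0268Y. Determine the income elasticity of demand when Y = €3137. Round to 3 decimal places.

-0.095

At Y = 3137: Q = 884.928.
dQ/dY = −0.0268.
η = (dQ/dY)·(Y/Q) = -0.0268 × (3137/884.928) = -0.095.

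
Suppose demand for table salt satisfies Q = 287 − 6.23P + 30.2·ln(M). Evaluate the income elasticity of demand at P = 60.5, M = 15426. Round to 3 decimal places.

At P = 60.5, M = 15426: Q = 201.328.
Holding P constant, ∂Q/∂M = 30.2/M = 0.00195773.
η_M = (∂Q/∂M)·(M/Q) = 0.00195773 × (15426/201.328) = 0.150.

0.150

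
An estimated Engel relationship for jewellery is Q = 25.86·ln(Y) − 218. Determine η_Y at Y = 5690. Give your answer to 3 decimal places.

4.620

At Y = 5690: Q = 5.598.
dQ/dY = 25.86/Y = 0.00454482 at this income.
η = (dQ/dY)·(Y/Q) = 0.00454482 × (5690/5.598) = 4.620.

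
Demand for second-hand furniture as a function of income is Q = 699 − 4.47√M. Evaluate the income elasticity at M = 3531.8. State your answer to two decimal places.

At M = 3531.8: Q = 433.353.
dQ/dM = -4.47/(2√M) = -0.0376079 at this income.
η = (dQ/dM)·(M/Q) = -0.0376079 × (3531.8/433.353) = -0.31.

-0.31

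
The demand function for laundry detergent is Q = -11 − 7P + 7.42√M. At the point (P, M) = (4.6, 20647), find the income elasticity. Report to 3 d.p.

At P = 4.6, M = 20647: Q = 1022.985.
Holding P constant, ∂Q/∂M = 7.42/(2√M) = 0.0258194.
η_M = (∂Q/∂M)·(M/Q) = 0.0258194 × (20647/1022.985) = 0.521.

0.521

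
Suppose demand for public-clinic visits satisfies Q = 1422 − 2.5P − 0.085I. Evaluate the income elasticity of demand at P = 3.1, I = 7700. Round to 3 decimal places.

At P = 3.1, I = 7700: Q = 759.750.
Holding P constant, ∂Q/∂I = −0.085.
η_I = (∂Q/∂I)·(I/Q) = -0.085 × (7700/759.750) = -0.861.

-0.861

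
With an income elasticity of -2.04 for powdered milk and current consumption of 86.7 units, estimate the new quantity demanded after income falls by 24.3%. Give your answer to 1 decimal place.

%ΔQ ≈ η × %ΔI = -2.04 × (-24.3%) = 49.572%.
New Q ≈ 86.7 × (1 + 0.49572) = 129.7.

129.7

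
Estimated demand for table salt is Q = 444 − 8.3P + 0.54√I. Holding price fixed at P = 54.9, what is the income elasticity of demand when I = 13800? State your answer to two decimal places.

0.61

At P = 54.9, I = 13800: Q = 51.766.
Holding P constant, ∂Q/∂I = 0.54/(2√I) = 0.00229839.
η_I = (∂Q/∂I)·(I/Q) = 0.00229839 × (13800/51.766) = 0.61.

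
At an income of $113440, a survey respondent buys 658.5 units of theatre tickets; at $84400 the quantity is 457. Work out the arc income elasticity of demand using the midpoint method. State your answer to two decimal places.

1.23

ΔQ = 457 − 658.5 = -201.5; midpoint Q̄ = (658.5 + 457)/2 = 557.75.
ΔI = 84400 − 113440 = -29040; midpoint Ī = (113440 + 84400)/2 = 98920.
η = (ΔQ/Q̄) ÷ (ΔI/Ī) = (-201.5/557.75) ÷ (-29040/98920) = 1.23.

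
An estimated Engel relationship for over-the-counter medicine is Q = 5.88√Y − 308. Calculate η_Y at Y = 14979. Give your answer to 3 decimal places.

At Y = 14979: Q = 411.646.
dQ/dY = 5.88/(2√Y) = 0.0240218 at this income.
η = (dQ/dY)·(Y/Q) = 0.0240218 × (14979/411.646) = 0.874.

0.874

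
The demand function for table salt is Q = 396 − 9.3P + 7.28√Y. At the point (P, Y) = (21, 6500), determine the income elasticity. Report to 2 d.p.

At P = 21, Y = 6500: Q = 787.632.
Holding P constant, ∂Q/∂Y = 7.28/(2√Y) = 0.0451486.
η_Y = (∂Q/∂Y)·(Y/Q) = 0.0451486 × (6500/787.632) = 0.37.

0.37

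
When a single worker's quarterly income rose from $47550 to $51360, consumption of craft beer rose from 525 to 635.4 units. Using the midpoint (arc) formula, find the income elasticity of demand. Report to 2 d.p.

ΔQ = 635.4 − 525 = 110.4; midpoint Q̄ = (525 + 635.4)/2 = 580.2.
ΔI = 51360 − 47550 = 3810; midpoint Ī = (47550 + 51360)/2 = 49455.
η = (ΔQ/Q̄) ÷ (ΔI/Ī) = (110.4/580.2) ÷ (3810/49455) = 2.47.

2.47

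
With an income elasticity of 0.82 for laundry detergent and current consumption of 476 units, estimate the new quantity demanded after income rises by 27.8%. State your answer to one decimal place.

584.5

%ΔQ ≈ η × %ΔI = 0.82 × 27.8% = 22.796%.
New Q ≈ 476 × (1 + 0.22796) = 584.5.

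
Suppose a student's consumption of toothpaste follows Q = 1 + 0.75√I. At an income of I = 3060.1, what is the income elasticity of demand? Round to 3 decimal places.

At I = 3060.1: Q = 42.489.
dQ/dI = 0.75/(2√I) = 0.00677897 at this income.
η = (dQ/dI)·(I/Q) = 0.00677897 × (3060.1/42.489) = 0.488.

0.488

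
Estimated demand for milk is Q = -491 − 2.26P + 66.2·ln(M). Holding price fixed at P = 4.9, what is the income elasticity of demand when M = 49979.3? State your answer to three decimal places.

0.309

At P = 4.9, M = 49979.3: Q = 214.168.
Holding P constant, ∂Q/∂M = 66.2/M = 0.00132455.
η_M = (∂Q/∂M)·(M/Q) = 0.00132455 × (49979.3/214.168) = 0.309.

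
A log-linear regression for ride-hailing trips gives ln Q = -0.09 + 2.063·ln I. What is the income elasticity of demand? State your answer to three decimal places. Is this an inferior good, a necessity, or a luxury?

2.063 (luxury)

In a log-linear demand, the coefficient on ln I is the income elasticity.
So η = 2.063.
η > 1 ⇒ luxury.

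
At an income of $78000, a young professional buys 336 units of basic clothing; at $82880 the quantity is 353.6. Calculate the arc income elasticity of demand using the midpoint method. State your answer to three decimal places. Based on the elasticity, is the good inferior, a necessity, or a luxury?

0.841 (necessity)

ΔQ = 353.6 − 336 = 17.6; midpoint Q̄ = (336 + 353.6)/2 = 344.8.
ΔI = 82880 − 78000 = 4880; midpoint Ī = (78000 + 82880)/2 = 80440.
η = (ΔQ/Q̄) ÷ (ΔI/Ī) = (17.6/344.8) ÷ (4880/80440) = 0.841.
0 < η < 1 ⇒ necessity.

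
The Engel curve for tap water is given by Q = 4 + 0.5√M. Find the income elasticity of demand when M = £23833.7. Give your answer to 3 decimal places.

At M = 23833.7: Q = 81.191.
dQ/dM = 0.5/(2√M) = 0.00161936 at this income.
η = (dQ/dM)·(M/Q) = 0.00161936 × (23833.7/81.191) = 0.475.

0.475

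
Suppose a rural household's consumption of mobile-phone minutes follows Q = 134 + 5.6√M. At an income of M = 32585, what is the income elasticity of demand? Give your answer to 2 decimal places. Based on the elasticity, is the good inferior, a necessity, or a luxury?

At M = 32585: Q = 1144.874.
dQ/dM = 5.6/(2√M) = 0.0155113 at this income.
η = (dQ/dM)·(M/Q) = 0.0155113 × (32585/1144.874) = 0.44.
Since 0 < η < 1, the good is a necessity.

0.44 (necessity)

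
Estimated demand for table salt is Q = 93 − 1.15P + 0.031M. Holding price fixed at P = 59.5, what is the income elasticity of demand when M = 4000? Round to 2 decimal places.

0.83

At P = 59.5, M = 4000: Q = 148.575.
Holding P constant, ∂Q/∂M = 0.031.
η_M = (∂Q/∂M)·(M/Q) = 0.031 × (4000/148.575) = 0.83.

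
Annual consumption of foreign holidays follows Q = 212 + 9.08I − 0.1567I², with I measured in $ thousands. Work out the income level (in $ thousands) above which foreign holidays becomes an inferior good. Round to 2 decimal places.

28.97

dQ/dI = 9.08 − 0.3134I.
The good is inferior where dQ/dI < 0. Setting dQ/dI = 0 gives I = 9.08 / 0.3134 = 28.97.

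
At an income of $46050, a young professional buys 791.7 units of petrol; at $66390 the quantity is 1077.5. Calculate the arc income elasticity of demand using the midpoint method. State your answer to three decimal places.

ΔQ = 1077.5 − 791.7 = 285.8; midpoint Q̄ = (791.7 + 1077.5)/2 = 934.6.
ΔI = 66390 − 46050 = 20340; midpoint Ī = (46050 + 66390)/2 = 56220.
η = (ΔQ/Q̄) ÷ (ΔI/Ī) = (285.8/934.6) ÷ (20340/56220) = 0.845.

0.845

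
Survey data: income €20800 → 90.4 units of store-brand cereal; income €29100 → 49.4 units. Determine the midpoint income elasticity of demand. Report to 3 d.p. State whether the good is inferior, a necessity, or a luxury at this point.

-1.763 (inferior good)

ΔQ = 49.4 − 90.4 = -41; midpoint Q̄ = (90.4 + 49.4)/2 = 69.9.
ΔI = 29100 − 20800 = 8300; midpoint Ī = (20800 + 29100)/2 = 24950.
η = (ΔQ/Q̄) ÷ (ΔI/Ī) = (-41/69.9) ÷ (8300/24950) = -1.763.
η < 0 ⇒ inferior good.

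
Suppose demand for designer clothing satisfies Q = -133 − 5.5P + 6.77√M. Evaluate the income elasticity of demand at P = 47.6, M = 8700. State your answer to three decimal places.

1.334

At P = 47.6, M = 8700: Q = 236.664.
Holding P constant, ∂Q/∂M = 6.77/(2√M) = 0.036291.
η_M = (∂Q/∂M)·(M/Q) = 0.036291 × (8700/236.664) = 1.334.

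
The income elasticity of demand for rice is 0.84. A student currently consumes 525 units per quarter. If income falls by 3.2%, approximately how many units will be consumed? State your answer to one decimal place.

%ΔQ ≈ η × %ΔI = 0.84 × (-3.2%) = -2.688%.
New Q ≈ 525 × (1 − 0.02688) = 510.9.

510.9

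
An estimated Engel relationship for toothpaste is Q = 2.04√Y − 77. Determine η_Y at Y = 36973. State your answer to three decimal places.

0.622

At Y = 36973: Q = 315.259.
dQ/dY = 2.04/(2√Y) = 0.00530466 at this income.
η = (dQ/dY)·(Y/Q) = 0.00530466 × (36973/315.259) = 0.622.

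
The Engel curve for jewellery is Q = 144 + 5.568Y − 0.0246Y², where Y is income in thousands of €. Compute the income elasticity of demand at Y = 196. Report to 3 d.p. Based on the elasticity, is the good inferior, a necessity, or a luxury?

-2.751 (inferior good)

At Y = 196: Q = 290.2944.
dQ/dY = 5.568 − 0.0492Y = -4.07520.
η = (dQ/dY)·(Y/Q) = -4.07520 × (196/290.2944) = -2.751.
η < 0 ⇒ inferior good.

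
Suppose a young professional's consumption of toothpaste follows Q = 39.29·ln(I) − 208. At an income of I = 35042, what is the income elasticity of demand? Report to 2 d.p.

0.19

At I = 35042: Q = 203.142.
dQ/dI = 39.29/I = 0.00112123 at this income.
η = (dQ/dI)·(I/Q) = 0.00112123 × (35042/203.142) = 0.19.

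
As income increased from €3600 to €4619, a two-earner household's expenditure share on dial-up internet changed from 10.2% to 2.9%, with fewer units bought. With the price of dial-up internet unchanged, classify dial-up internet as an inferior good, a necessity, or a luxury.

Quantity demanded falls as income rises, so η < 0.

inferior good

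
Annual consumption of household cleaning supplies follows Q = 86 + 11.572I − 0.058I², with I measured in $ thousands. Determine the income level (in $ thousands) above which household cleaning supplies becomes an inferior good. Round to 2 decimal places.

dQ/dI = 11.572 − 0.116I.
The good is inferior where dQ/dI < 0. Setting dQ/dI = 0 gives I = 11.572 / 0.116 = 99.76.

99.76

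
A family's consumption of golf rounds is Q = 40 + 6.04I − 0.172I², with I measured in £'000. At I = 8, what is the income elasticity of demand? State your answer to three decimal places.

0.340

At I = 8: Q = 77.3120.
dQ/dI = 6.04 − 0.344I = 3.28800.
η = (dQ/dI)·(I/Q) = 3.28800 × (8/77.3120) = 0.340.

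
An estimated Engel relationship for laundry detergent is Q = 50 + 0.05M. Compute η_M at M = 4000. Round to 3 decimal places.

0.800

At M = 4000: Q = 250.000.
dQ/dM = 0.05.
η = (dQ/dM)·(M/Q) = 0.05 × (4000/250.000) = 0.800.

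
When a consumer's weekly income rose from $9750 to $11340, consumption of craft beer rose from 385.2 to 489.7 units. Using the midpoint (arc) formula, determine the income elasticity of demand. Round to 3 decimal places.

1.584

ΔQ = 489.7 − 385.2 = 104.5; midpoint Q̄ = (385.2 + 489.7)/2 = 437.45.
ΔI = 11340 − 9750 = 1590; midpoint Ī = (9750 + 11340)/2 = 10545.
η = (ΔQ/Q̄) ÷ (ΔI/Ī) = (104.5/437.45) ÷ (1590/10545) = 1.584.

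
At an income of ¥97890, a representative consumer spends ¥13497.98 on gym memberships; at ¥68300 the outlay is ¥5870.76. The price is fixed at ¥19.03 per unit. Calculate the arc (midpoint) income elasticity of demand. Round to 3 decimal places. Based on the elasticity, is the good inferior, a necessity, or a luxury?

With a constant price, Q₁ = 13497.98/19.03 = 709.300 and Q₂ = 5870.76/19.03 = 308.500 (equivalently, work directly with expenditure since P cancels).
Midpoint %ΔQ = (5870.76 − 13497.98)/9684.37 = -0.78758; midpoint %ΔI = (68300 − 97890)/83095 = -0.35610.
η = -0.78758 / -0.35610 = 2.212.
η > 1 ⇒ luxury.

2.212 (luxury)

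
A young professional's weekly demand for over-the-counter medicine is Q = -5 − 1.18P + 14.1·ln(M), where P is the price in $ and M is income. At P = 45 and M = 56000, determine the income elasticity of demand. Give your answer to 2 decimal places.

At P = 45, M = 56000: Q = 96.057.
Holding P constant, ∂Q/∂M = 14.1/M = 0.000251786.
η_M = (∂Q/∂M)·(M/Q) = 0.000251786 × (56000/96.057) = 0.15.

0.15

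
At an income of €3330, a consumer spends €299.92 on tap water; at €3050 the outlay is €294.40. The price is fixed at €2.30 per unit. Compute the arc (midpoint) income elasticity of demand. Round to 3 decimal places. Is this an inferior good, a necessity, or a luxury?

0.212 (necessity)

With a constant price, Q₁ = 299.92/2.30 = 130.400 and Q₂ = 294.40/2.30 = 128.000 (equivalently, work directly with expenditure since P cancels).
Midpoint %ΔQ = (294.40 − 299.92)/297.16 = -0.01858; midpoint %ΔI = (3050 − 3330)/3190 = -0.08777.
η = -0.01858 / -0.08777 = 0.212.
0 < η < 1 ⇒ necessity.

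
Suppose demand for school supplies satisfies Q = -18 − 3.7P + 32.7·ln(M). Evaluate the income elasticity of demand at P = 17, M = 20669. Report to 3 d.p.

0.134

At P = 17, M = 20669: Q = 244.020.
Holding P constant, ∂Q/∂M = 32.7/M = 0.00158208.
η_M = (∂Q/∂M)·(M/Q) = 0.00158208 × (20669/244.020) = 0.134.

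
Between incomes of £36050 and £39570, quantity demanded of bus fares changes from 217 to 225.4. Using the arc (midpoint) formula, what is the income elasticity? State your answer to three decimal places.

ΔQ = 225.4 − 217 = 8.4; midpoint Q̄ = (217 + 225.4)/2 = 221.2.
ΔI = 39570 − 36050 = 3520; midpoint Ī = (36050 + 39570)/2 = 37810.
η = (ΔQ/Q̄) ÷ (ΔI/Ī) = (8.4/221.2) ÷ (3520/37810) = 0.408.

0.408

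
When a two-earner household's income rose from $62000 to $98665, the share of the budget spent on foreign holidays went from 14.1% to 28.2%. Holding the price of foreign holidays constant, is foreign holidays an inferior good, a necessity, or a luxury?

The budget share rises as income rises, so η > 1.

luxury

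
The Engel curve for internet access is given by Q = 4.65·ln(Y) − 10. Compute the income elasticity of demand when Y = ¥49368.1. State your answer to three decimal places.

0.116

At Y = 49368.1: Q = 40.253.
dQ/dY = 4.65/Y = 0.0000941904 at this income.
η = (dQ/dY)·(Y/Q) = 0.0000941904 × (49368.1/40.253) = 0.116.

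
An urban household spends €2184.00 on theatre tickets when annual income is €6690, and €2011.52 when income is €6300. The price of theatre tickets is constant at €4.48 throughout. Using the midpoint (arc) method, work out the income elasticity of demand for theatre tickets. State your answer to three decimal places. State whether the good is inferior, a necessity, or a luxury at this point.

With a constant price, Q₁ = 2184.00/4.48 = 487.500 and Q₂ = 2011.52/4.48 = 449.000 (equivalently, work directly with expenditure since P cancels).
Midpoint %ΔQ = (2011.52 − 2184.00)/2097.76 = -0.08222; midpoint %ΔI = (6300 − 6690)/6495 = -0.06005.
η = -0.08222 / -0.06005 = 1.369.
η > 1 ⇒ luxury.

1.369 (luxury)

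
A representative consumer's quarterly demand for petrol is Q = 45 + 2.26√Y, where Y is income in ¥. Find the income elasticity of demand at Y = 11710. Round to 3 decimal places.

0.422

At Y = 11710: Q = 289.561.
dQ/dY = 2.26/(2√Y) = 0.0104424 at this income.
η = (dQ/dY)·(Y/Q) = 0.0104424 × (11710/289.561) = 0.422.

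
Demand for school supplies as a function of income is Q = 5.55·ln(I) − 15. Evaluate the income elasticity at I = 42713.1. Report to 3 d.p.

0.126

At I = 42713.1: Q = 44.176.
dQ/dI = 5.55/I = 0.000129937 at this income.
η = (dQ/dI)·(I/Q) = 0.000129937 × (42713.1/44.176) = 0.126.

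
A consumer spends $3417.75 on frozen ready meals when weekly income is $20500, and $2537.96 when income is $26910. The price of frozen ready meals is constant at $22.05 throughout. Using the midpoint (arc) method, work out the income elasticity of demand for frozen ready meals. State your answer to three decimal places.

With a constant price, Q₁ = 3417.75/22.05 = 155.000 and Q₂ = 2537.96/22.05 = 115.100 (equivalently, work directly with expenditure since P cancels).
Midpoint %ΔQ = (2537.96 − 3417.75)/2977.86 = -0.29544; midpoint %ΔI = (26910 − 20500)/23705 = 0.27041.
η = -0.29544 / 0.27041 = -1.093.

-1.093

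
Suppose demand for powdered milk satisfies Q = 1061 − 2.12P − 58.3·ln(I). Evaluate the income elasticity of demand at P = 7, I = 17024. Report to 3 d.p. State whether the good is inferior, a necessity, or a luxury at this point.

-0.122 (inferior good)

At P = 7, I = 17024: Q = 478.179.
Holding P constant, ∂Q/∂I = -58.3/I = -0.00342458.
η_I = (∂Q/∂I)·(I/Q) = -0.00342458 × (17024/478.179) = -0.122.
Since η < 0, this is an inferior good.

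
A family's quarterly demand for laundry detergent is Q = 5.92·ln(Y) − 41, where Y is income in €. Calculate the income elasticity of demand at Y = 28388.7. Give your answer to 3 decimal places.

0.300

At Y = 28388.7: Q = 19.702.
dQ/dY = 5.92/Y = 0.000208534 at this income.
η = (dQ/dY)·(Y/Q) = 0.000208534 × (28388.7/19.702) = 0.300.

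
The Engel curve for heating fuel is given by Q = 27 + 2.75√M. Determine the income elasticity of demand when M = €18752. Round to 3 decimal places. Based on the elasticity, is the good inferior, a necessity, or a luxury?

At M = 18752: Q = 403.579.
dQ/dM = 2.75/(2√M) = 0.010041 at this income.
η = (dQ/dM)·(M/Q) = 0.010041 × (18752/403.579) = 0.467.
Since 0 < η < 1, the good is a necessity.

0.467 (necessity)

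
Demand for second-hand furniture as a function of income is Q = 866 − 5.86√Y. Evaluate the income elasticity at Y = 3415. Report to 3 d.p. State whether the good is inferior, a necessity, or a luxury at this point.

At Y = 3415: Q = 523.553.
dQ/dY = -5.86/(2√Y) = -0.0501386 at this income.
η = (dQ/dY)·(Y/Q) = -0.0501386 × (3415/523.553) = -0.327.
Since η < 0, the good is an inferior good.

-0.327 (inferior good)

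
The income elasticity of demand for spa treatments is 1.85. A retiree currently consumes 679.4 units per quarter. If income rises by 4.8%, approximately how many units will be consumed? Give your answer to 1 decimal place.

%ΔQ ≈ η × %ΔI = 1.85 × 4.8% = 8.88%.
New Q ≈ 679.4 × (1 + 0.0888) = 739.7.

739.7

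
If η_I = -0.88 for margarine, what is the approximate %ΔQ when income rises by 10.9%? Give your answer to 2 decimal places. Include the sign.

-9.59%

%ΔQ ≈ η × %ΔI = -0.88 × 10.9% = -9.59%.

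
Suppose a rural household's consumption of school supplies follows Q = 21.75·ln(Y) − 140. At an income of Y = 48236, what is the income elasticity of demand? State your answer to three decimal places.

At Y = 48236: Q = 94.549.
dQ/dY = 21.75/Y = 0.000450908 at this income.
η = (dQ/dY)·(Y/Q) = 0.000450908 × (48236/94.549) = 0.230.

0.230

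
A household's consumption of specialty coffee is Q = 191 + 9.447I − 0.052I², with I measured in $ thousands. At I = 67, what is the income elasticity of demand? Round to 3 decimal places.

At I = 67: Q = 590.5210.
dQ/dI = 9.447 − 0.104I = 2.47900.
η = (dQ/dI)·(I/Q) = 2.47900 × (67/590.5210) = 0.281.

0.281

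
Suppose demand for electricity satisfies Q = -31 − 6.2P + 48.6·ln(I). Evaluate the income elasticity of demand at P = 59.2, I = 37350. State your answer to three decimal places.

0.428

At P = 59.2, I = 37350: Q = 113.625.
Holding P constant, ∂Q/∂I = 48.6/I = 0.0013012.
η_I = (∂Q/∂I)·(I/Q) = 0.0013012 × (37350/113.625) = 0.428.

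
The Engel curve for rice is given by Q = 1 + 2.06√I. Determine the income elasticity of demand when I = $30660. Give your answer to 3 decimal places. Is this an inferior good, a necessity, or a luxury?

At I = 30660: Q = 361.706.
dQ/dI = 2.06/(2√I) = 0.00588235 at this income.
η = (dQ/dI)·(I/Q) = 0.00588235 × (30660/361.706) = 0.499.
Since 0 < η < 1, the good is a necessity.

0.499 (necessity)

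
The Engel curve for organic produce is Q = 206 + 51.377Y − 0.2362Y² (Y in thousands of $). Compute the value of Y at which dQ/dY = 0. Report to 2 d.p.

dQ/dY = 51.377 − 0.4724Y.
The good is inferior where dQ/dY < 0. Setting dQ/dY = 0 gives Y = 51.377 / 0.4724 = 108.76.

108.76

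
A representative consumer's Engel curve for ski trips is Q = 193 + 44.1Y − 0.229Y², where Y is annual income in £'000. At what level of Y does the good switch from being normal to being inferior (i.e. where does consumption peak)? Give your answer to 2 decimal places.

dQ/dY = 44.1 − 0.458Y.
The good is inferior where dQ/dY < 0. Setting dQ/dY = 0 gives Y = 44.1 / 0.458 = 96.29.

96.29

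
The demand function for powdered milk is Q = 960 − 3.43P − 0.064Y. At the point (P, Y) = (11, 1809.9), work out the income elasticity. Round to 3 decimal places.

At P = 11, Y = 1809.9: Q = 806.436.
Holding P constant, ∂Q/∂Y = −0.064.
η_Y = (∂Q/∂Y)·(Y/Q) = -0.064 × (1809.9/806.436) = -0.144.

-0.144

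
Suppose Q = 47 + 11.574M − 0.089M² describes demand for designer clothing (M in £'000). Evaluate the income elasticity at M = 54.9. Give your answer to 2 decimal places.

0.24

At M = 54.9: Q = 414.1657.
dQ/dM = 11.574 − 0.178M = 1.80180.
η = (dQ/dM)·(M/Q) = 1.80180 × (54.9/414.1657) = 0.24.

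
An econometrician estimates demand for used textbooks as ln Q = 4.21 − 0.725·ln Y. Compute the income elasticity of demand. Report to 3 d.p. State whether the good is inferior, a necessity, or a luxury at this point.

In a log-linear demand, the coefficient on ln Y is the income elasticity.
So η = -0.725.
η < 0 ⇒ inferior good.

-0.725 (inferior good)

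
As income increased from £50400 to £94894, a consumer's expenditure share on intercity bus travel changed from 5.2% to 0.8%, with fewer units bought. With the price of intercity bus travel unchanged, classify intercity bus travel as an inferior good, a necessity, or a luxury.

Quantity demanded falls as income rises, so η < 0.

inferior good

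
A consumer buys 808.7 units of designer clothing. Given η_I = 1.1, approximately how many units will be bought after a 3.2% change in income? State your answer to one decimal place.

837.2

%ΔQ ≈ η × %ΔI = 1.1 × 3.2% = 3.52%.
New Q ≈ 808.7 × (1 + 0.0352) = 837.2.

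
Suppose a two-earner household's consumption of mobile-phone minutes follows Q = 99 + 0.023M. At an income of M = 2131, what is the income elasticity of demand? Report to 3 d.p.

At M = 2131: Q = 148.013.
dQ/dM = 0.023.
η = (dQ/dM)·(M/Q) = 0.023 × (2131/148.013) = 0.331.

0.331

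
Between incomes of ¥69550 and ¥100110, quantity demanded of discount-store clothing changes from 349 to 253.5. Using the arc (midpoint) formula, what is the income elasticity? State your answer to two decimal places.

-0.88

ΔQ = 253.5 − 349 = -95.5; midpoint Q̄ = (349 + 253.5)/2 = 301.25.
ΔI = 100110 − 69550 = 30560; midpoint Ī = (69550 + 100110)/2 = 84830.
η = (ΔQ/Q̄) ÷ (ΔI/Ī) = (-95.5/301.25) ÷ (30560/84830) = -0.88.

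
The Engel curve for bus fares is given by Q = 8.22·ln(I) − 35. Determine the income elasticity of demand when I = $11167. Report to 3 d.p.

At I = 11167: Q = 41.616.
dQ/dI = 8.22/I = 0.000736097 at this income.
η = (dQ/dI)·(I/Q) = 0.000736097 × (11167/41.616) = 0.198.

0.198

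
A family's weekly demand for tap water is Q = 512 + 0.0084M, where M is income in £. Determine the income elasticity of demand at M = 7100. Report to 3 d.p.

At M = 7100: Q = 571.640.
dQ/dM = 0.0084.
η = (dQ/dM)·(M/Q) = 0.0084 × (7100/571.640) = 0.104.

0.104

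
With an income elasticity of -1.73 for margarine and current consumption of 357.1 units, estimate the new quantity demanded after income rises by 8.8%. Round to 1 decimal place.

302.7

%ΔQ ≈ η × %ΔI = -1.73 × 8.8% = -15.224%.
New Q ≈ 357.1 × (1 − 0.15224) = 302.7.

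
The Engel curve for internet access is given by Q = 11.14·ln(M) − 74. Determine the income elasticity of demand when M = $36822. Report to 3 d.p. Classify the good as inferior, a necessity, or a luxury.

0.258 (necessity)

At M = 36822: Q = 43.124.
dQ/dM = 11.14/M = 0.000302537 at this income.
η = (dQ/dM)·(M/Q) = 0.000302537 × (36822/43.124) = 0.258.
Since 0 < η < 1, the good is a necessity.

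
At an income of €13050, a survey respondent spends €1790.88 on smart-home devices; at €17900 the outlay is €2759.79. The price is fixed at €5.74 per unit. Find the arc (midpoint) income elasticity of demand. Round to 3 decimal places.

1.359

With a constant price, Q₁ = 1790.88/5.74 = 312.000 and Q₂ = 2759.79/5.74 = 480.800 (equivalently, work directly with expenditure since P cancels).
Midpoint %ΔQ = (2759.79 − 1790.88)/2275.34 = 0.42583; midpoint %ΔI = (17900 − 13050)/15475 = 0.31341.
η = 0.42583 / 0.31341 = 1.359.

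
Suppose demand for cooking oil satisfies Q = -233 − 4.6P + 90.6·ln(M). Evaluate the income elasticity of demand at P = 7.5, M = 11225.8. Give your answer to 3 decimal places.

At P = 7.5, M = 11225.8: Q = 577.433.
Holding P constant, ∂Q/∂M = 90.6/M = 0.00807069.
η_M = (∂Q/∂M)·(M/Q) = 0.00807069 × (11225.8/577.433) = 0.157.

0.157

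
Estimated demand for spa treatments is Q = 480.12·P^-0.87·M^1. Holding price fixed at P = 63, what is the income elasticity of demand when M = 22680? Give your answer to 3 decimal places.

1.000

For a multiplicative demand Q = A·P^α·M^β, the income elasticity is β everywhere.
Here β = 1, so η = 1.000.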